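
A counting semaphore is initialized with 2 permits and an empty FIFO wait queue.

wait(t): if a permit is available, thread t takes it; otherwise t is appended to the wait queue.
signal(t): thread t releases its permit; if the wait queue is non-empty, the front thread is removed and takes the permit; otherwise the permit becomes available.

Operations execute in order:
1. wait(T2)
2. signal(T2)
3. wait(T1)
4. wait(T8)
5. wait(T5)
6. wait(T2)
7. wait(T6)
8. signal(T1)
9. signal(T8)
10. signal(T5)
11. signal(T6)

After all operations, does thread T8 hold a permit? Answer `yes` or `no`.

Step 1: wait(T2) -> count=1 queue=[] holders={T2}
Step 2: signal(T2) -> count=2 queue=[] holders={none}
Step 3: wait(T1) -> count=1 queue=[] holders={T1}
Step 4: wait(T8) -> count=0 queue=[] holders={T1,T8}
Step 5: wait(T5) -> count=0 queue=[T5] holders={T1,T8}
Step 6: wait(T2) -> count=0 queue=[T5,T2] holders={T1,T8}
Step 7: wait(T6) -> count=0 queue=[T5,T2,T6] holders={T1,T8}
Step 8: signal(T1) -> count=0 queue=[T2,T6] holders={T5,T8}
Step 9: signal(T8) -> count=0 queue=[T6] holders={T2,T5}
Step 10: signal(T5) -> count=0 queue=[] holders={T2,T6}
Step 11: signal(T6) -> count=1 queue=[] holders={T2}
Final holders: {T2} -> T8 not in holders

Answer: no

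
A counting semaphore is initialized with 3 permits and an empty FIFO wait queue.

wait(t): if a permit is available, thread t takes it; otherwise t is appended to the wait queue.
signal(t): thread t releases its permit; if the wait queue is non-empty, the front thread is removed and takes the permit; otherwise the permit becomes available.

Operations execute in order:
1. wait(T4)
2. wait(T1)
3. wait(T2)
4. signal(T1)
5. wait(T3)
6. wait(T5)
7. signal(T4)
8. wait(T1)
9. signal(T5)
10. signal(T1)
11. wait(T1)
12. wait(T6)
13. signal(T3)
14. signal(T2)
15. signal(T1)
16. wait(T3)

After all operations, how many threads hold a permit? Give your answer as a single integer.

Step 1: wait(T4) -> count=2 queue=[] holders={T4}
Step 2: wait(T1) -> count=1 queue=[] holders={T1,T4}
Step 3: wait(T2) -> count=0 queue=[] holders={T1,T2,T4}
Step 4: signal(T1) -> count=1 queue=[] holders={T2,T4}
Step 5: wait(T3) -> count=0 queue=[] holders={T2,T3,T4}
Step 6: wait(T5) -> count=0 queue=[T5] holders={T2,T3,T4}
Step 7: signal(T4) -> count=0 queue=[] holders={T2,T3,T5}
Step 8: wait(T1) -> count=0 queue=[T1] holders={T2,T3,T5}
Step 9: signal(T5) -> count=0 queue=[] holders={T1,T2,T3}
Step 10: signal(T1) -> count=1 queue=[] holders={T2,T3}
Step 11: wait(T1) -> count=0 queue=[] holders={T1,T2,T3}
Step 12: wait(T6) -> count=0 queue=[T6] holders={T1,T2,T3}
Step 13: signal(T3) -> count=0 queue=[] holders={T1,T2,T6}
Step 14: signal(T2) -> count=1 queue=[] holders={T1,T6}
Step 15: signal(T1) -> count=2 queue=[] holders={T6}
Step 16: wait(T3) -> count=1 queue=[] holders={T3,T6}
Final holders: {T3,T6} -> 2 thread(s)

Answer: 2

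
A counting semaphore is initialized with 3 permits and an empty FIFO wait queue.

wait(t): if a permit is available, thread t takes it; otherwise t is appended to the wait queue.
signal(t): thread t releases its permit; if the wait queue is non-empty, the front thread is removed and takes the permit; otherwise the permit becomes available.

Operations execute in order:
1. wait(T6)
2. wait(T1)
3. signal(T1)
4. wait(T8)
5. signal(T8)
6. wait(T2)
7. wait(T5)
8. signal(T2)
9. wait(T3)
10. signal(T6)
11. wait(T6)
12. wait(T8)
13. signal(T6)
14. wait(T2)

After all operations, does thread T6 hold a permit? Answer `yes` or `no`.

Answer: no

Derivation:
Step 1: wait(T6) -> count=2 queue=[] holders={T6}
Step 2: wait(T1) -> count=1 queue=[] holders={T1,T6}
Step 3: signal(T1) -> count=2 queue=[] holders={T6}
Step 4: wait(T8) -> count=1 queue=[] holders={T6,T8}
Step 5: signal(T8) -> count=2 queue=[] holders={T6}
Step 6: wait(T2) -> count=1 queue=[] holders={T2,T6}
Step 7: wait(T5) -> count=0 queue=[] holders={T2,T5,T6}
Step 8: signal(T2) -> count=1 queue=[] holders={T5,T6}
Step 9: wait(T3) -> count=0 queue=[] holders={T3,T5,T6}
Step 10: signal(T6) -> count=1 queue=[] holders={T3,T5}
Step 11: wait(T6) -> count=0 queue=[] holders={T3,T5,T6}
Step 12: wait(T8) -> count=0 queue=[T8] holders={T3,T5,T6}
Step 13: signal(T6) -> count=0 queue=[] holders={T3,T5,T8}
Step 14: wait(T2) -> count=0 queue=[T2] holders={T3,T5,T8}
Final holders: {T3,T5,T8} -> T6 not in holders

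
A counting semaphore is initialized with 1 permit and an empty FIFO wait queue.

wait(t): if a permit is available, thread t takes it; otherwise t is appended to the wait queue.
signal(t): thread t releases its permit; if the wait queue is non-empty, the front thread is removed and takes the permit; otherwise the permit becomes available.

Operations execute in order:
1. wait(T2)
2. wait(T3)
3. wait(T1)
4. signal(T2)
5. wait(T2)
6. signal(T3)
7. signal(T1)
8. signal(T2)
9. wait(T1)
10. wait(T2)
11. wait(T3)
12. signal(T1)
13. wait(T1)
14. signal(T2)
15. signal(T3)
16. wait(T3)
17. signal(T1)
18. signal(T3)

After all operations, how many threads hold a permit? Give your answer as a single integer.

Step 1: wait(T2) -> count=0 queue=[] holders={T2}
Step 2: wait(T3) -> count=0 queue=[T3] holders={T2}
Step 3: wait(T1) -> count=0 queue=[T3,T1] holders={T2}
Step 4: signal(T2) -> count=0 queue=[T1] holders={T3}
Step 5: wait(T2) -> count=0 queue=[T1,T2] holders={T3}
Step 6: signal(T3) -> count=0 queue=[T2] holders={T1}
Step 7: signal(T1) -> count=0 queue=[] holders={T2}
Step 8: signal(T2) -> count=1 queue=[] holders={none}
Step 9: wait(T1) -> count=0 queue=[] holders={T1}
Step 10: wait(T2) -> count=0 queue=[T2] holders={T1}
Step 11: wait(T3) -> count=0 queue=[T2,T3] holders={T1}
Step 12: signal(T1) -> count=0 queue=[T3] holders={T2}
Step 13: wait(T1) -> count=0 queue=[T3,T1] holders={T2}
Step 14: signal(T2) -> count=0 queue=[T1] holders={T3}
Step 15: signal(T3) -> count=0 queue=[] holders={T1}
Step 16: wait(T3) -> count=0 queue=[T3] holders={T1}
Step 17: signal(T1) -> count=0 queue=[] holders={T3}
Step 18: signal(T3) -> count=1 queue=[] holders={none}
Final holders: {none} -> 0 thread(s)

Answer: 0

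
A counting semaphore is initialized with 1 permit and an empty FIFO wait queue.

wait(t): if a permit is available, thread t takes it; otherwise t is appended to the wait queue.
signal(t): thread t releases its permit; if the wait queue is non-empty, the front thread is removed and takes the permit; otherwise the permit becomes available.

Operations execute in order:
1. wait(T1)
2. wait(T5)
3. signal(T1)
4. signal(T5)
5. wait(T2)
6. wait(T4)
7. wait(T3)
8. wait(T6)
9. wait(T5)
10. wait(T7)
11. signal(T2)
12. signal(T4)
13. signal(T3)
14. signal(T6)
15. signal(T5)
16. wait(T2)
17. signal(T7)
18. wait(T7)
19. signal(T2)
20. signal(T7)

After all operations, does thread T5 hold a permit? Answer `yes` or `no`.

Step 1: wait(T1) -> count=0 queue=[] holders={T1}
Step 2: wait(T5) -> count=0 queue=[T5] holders={T1}
Step 3: signal(T1) -> count=0 queue=[] holders={T5}
Step 4: signal(T5) -> count=1 queue=[] holders={none}
Step 5: wait(T2) -> count=0 queue=[] holders={T2}
Step 6: wait(T4) -> count=0 queue=[T4] holders={T2}
Step 7: wait(T3) -> count=0 queue=[T4,T3] holders={T2}
Step 8: wait(T6) -> count=0 queue=[T4,T3,T6] holders={T2}
Step 9: wait(T5) -> count=0 queue=[T4,T3,T6,T5] holders={T2}
Step 10: wait(T7) -> count=0 queue=[T4,T3,T6,T5,T7] holders={T2}
Step 11: signal(T2) -> count=0 queue=[T3,T6,T5,T7] holders={T4}
Step 12: signal(T4) -> count=0 queue=[T6,T5,T7] holders={T3}
Step 13: signal(T3) -> count=0 queue=[T5,T7] holders={T6}
Step 14: signal(T6) -> count=0 queue=[T7] holders={T5}
Step 15: signal(T5) -> count=0 queue=[] holders={T7}
Step 16: wait(T2) -> count=0 queue=[T2] holders={T7}
Step 17: signal(T7) -> count=0 queue=[] holders={T2}
Step 18: wait(T7) -> count=0 queue=[T7] holders={T2}
Step 19: signal(T2) -> count=0 queue=[] holders={T7}
Step 20: signal(T7) -> count=1 queue=[] holders={none}
Final holders: {none} -> T5 not in holders

Answer: no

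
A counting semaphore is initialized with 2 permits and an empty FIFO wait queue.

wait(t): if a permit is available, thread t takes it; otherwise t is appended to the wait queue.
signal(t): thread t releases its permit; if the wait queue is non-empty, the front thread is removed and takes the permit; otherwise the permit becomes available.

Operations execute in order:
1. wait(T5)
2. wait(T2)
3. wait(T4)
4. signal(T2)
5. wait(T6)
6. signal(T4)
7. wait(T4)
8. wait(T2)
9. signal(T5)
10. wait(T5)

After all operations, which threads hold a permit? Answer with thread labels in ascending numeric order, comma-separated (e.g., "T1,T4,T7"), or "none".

Answer: T4,T6

Derivation:
Step 1: wait(T5) -> count=1 queue=[] holders={T5}
Step 2: wait(T2) -> count=0 queue=[] holders={T2,T5}
Step 3: wait(T4) -> count=0 queue=[T4] holders={T2,T5}
Step 4: signal(T2) -> count=0 queue=[] holders={T4,T5}
Step 5: wait(T6) -> count=0 queue=[T6] holders={T4,T5}
Step 6: signal(T4) -> count=0 queue=[] holders={T5,T6}
Step 7: wait(T4) -> count=0 queue=[T4] holders={T5,T6}
Step 8: wait(T2) -> count=0 queue=[T4,T2] holders={T5,T6}
Step 9: signal(T5) -> count=0 queue=[T2] holders={T4,T6}
Step 10: wait(T5) -> count=0 queue=[T2,T5] holders={T4,T6}
Final holders: T4,T6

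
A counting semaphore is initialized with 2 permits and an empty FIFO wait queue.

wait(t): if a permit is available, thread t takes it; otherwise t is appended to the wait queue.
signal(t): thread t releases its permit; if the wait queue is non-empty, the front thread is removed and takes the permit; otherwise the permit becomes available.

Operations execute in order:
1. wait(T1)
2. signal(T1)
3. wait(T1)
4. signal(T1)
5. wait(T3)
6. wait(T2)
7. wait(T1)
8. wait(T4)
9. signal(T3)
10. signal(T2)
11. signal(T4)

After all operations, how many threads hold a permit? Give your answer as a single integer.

Answer: 1

Derivation:
Step 1: wait(T1) -> count=1 queue=[] holders={T1}
Step 2: signal(T1) -> count=2 queue=[] holders={none}
Step 3: wait(T1) -> count=1 queue=[] holders={T1}
Step 4: signal(T1) -> count=2 queue=[] holders={none}
Step 5: wait(T3) -> count=1 queue=[] holders={T3}
Step 6: wait(T2) -> count=0 queue=[] holders={T2,T3}
Step 7: wait(T1) -> count=0 queue=[T1] holders={T2,T3}
Step 8: wait(T4) -> count=0 queue=[T1,T4] holders={T2,T3}
Step 9: signal(T3) -> count=0 queue=[T4] holders={T1,T2}
Step 10: signal(T2) -> count=0 queue=[] holders={T1,T4}
Step 11: signal(T4) -> count=1 queue=[] holders={T1}
Final holders: {T1} -> 1 thread(s)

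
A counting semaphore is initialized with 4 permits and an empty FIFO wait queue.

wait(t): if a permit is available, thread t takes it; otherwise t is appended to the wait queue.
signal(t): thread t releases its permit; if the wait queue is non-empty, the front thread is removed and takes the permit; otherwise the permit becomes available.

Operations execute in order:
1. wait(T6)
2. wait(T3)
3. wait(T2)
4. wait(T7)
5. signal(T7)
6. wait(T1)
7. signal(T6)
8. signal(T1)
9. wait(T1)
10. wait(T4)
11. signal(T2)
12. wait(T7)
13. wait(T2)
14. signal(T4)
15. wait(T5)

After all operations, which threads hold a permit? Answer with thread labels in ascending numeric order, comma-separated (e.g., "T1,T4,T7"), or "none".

Step 1: wait(T6) -> count=3 queue=[] holders={T6}
Step 2: wait(T3) -> count=2 queue=[] holders={T3,T6}
Step 3: wait(T2) -> count=1 queue=[] holders={T2,T3,T6}
Step 4: wait(T7) -> count=0 queue=[] holders={T2,T3,T6,T7}
Step 5: signal(T7) -> count=1 queue=[] holders={T2,T3,T6}
Step 6: wait(T1) -> count=0 queue=[] holders={T1,T2,T3,T6}
Step 7: signal(T6) -> count=1 queue=[] holders={T1,T2,T3}
Step 8: signal(T1) -> count=2 queue=[] holders={T2,T3}
Step 9: wait(T1) -> count=1 queue=[] holders={T1,T2,T3}
Step 10: wait(T4) -> count=0 queue=[] holders={T1,T2,T3,T4}
Step 11: signal(T2) -> count=1 queue=[] holders={T1,T3,T4}
Step 12: wait(T7) -> count=0 queue=[] holders={T1,T3,T4,T7}
Step 13: wait(T2) -> count=0 queue=[T2] holders={T1,T3,T4,T7}
Step 14: signal(T4) -> count=0 queue=[] holders={T1,T2,T3,T7}
Step 15: wait(T5) -> count=0 queue=[T5] holders={T1,T2,T3,T7}
Final holders: T1,T2,T3,T7

Answer: T1,T2,T3,T7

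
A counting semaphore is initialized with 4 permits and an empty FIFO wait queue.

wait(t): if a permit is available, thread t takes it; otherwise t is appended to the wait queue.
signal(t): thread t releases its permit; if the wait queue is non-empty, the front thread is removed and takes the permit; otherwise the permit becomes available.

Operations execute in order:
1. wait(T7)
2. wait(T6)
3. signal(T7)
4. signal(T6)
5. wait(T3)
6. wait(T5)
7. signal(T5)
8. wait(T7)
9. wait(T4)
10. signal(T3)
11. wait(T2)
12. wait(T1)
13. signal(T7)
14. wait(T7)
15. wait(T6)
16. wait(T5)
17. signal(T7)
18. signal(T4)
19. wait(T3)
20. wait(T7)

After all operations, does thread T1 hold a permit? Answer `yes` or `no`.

Answer: yes

Derivation:
Step 1: wait(T7) -> count=3 queue=[] holders={T7}
Step 2: wait(T6) -> count=2 queue=[] holders={T6,T7}
Step 3: signal(T7) -> count=3 queue=[] holders={T6}
Step 4: signal(T6) -> count=4 queue=[] holders={none}
Step 5: wait(T3) -> count=3 queue=[] holders={T3}
Step 6: wait(T5) -> count=2 queue=[] holders={T3,T5}
Step 7: signal(T5) -> count=3 queue=[] holders={T3}
Step 8: wait(T7) -> count=2 queue=[] holders={T3,T7}
Step 9: wait(T4) -> count=1 queue=[] holders={T3,T4,T7}
Step 10: signal(T3) -> count=2 queue=[] holders={T4,T7}
Step 11: wait(T2) -> count=1 queue=[] holders={T2,T4,T7}
Step 12: wait(T1) -> count=0 queue=[] holders={T1,T2,T4,T7}
Step 13: signal(T7) -> count=1 queue=[] holders={T1,T2,T4}
Step 14: wait(T7) -> count=0 queue=[] holders={T1,T2,T4,T7}
Step 15: wait(T6) -> count=0 queue=[T6] holders={T1,T2,T4,T7}
Step 16: wait(T5) -> count=0 queue=[T6,T5] holders={T1,T2,T4,T7}
Step 17: signal(T7) -> count=0 queue=[T5] holders={T1,T2,T4,T6}
Step 18: signal(T4) -> count=0 queue=[] holders={T1,T2,T5,T6}
Step 19: wait(T3) -> count=0 queue=[T3] holders={T1,T2,T5,T6}
Step 20: wait(T7) -> count=0 queue=[T3,T7] holders={T1,T2,T5,T6}
Final holders: {T1,T2,T5,T6} -> T1 in holders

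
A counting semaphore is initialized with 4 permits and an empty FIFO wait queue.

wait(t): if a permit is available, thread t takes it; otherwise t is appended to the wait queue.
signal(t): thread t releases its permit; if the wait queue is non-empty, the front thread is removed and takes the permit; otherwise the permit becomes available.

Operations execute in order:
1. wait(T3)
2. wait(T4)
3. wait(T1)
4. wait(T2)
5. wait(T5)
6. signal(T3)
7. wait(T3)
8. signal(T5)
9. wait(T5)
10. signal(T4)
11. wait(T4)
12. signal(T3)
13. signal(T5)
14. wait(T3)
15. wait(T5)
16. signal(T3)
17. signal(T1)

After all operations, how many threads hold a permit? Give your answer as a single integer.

Step 1: wait(T3) -> count=3 queue=[] holders={T3}
Step 2: wait(T4) -> count=2 queue=[] holders={T3,T4}
Step 3: wait(T1) -> count=1 queue=[] holders={T1,T3,T4}
Step 4: wait(T2) -> count=0 queue=[] holders={T1,T2,T3,T4}
Step 5: wait(T5) -> count=0 queue=[T5] holders={T1,T2,T3,T4}
Step 6: signal(T3) -> count=0 queue=[] holders={T1,T2,T4,T5}
Step 7: wait(T3) -> count=0 queue=[T3] holders={T1,T2,T4,T5}
Step 8: signal(T5) -> count=0 queue=[] holders={T1,T2,T3,T4}
Step 9: wait(T5) -> count=0 queue=[T5] holders={T1,T2,T3,T4}
Step 10: signal(T4) -> count=0 queue=[] holders={T1,T2,T3,T5}
Step 11: wait(T4) -> count=0 queue=[T4] holders={T1,T2,T3,T5}
Step 12: signal(T3) -> count=0 queue=[] holders={T1,T2,T4,T5}
Step 13: signal(T5) -> count=1 queue=[] holders={T1,T2,T4}
Step 14: wait(T3) -> count=0 queue=[] holders={T1,T2,T3,T4}
Step 15: wait(T5) -> count=0 queue=[T5] holders={T1,T2,T3,T4}
Step 16: signal(T3) -> count=0 queue=[] holders={T1,T2,T4,T5}
Step 17: signal(T1) -> count=1 queue=[] holders={T2,T4,T5}
Final holders: {T2,T4,T5} -> 3 thread(s)

Answer: 3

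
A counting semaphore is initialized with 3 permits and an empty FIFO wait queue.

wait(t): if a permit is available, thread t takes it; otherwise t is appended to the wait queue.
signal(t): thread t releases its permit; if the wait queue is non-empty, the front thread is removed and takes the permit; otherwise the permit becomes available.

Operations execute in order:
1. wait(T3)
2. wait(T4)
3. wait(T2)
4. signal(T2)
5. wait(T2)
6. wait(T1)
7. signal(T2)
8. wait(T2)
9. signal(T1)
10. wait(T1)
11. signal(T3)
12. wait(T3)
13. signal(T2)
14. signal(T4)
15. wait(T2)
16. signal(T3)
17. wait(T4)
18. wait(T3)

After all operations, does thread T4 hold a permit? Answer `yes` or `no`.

Answer: yes

Derivation:
Step 1: wait(T3) -> count=2 queue=[] holders={T3}
Step 2: wait(T4) -> count=1 queue=[] holders={T3,T4}
Step 3: wait(T2) -> count=0 queue=[] holders={T2,T3,T4}
Step 4: signal(T2) -> count=1 queue=[] holders={T3,T4}
Step 5: wait(T2) -> count=0 queue=[] holders={T2,T3,T4}
Step 6: wait(T1) -> count=0 queue=[T1] holders={T2,T3,T4}
Step 7: signal(T2) -> count=0 queue=[] holders={T1,T3,T4}
Step 8: wait(T2) -> count=0 queue=[T2] holders={T1,T3,T4}
Step 9: signal(T1) -> count=0 queue=[] holders={T2,T3,T4}
Step 10: wait(T1) -> count=0 queue=[T1] holders={T2,T3,T4}
Step 11: signal(T3) -> count=0 queue=[] holders={T1,T2,T4}
Step 12: wait(T3) -> count=0 queue=[T3] holders={T1,T2,T4}
Step 13: signal(T2) -> count=0 queue=[] holders={T1,T3,T4}
Step 14: signal(T4) -> count=1 queue=[] holders={T1,T3}
Step 15: wait(T2) -> count=0 queue=[] holders={T1,T2,T3}
Step 16: signal(T3) -> count=1 queue=[] holders={T1,T2}
Step 17: wait(T4) -> count=0 queue=[] holders={T1,T2,T4}
Step 18: wait(T3) -> count=0 queue=[T3] holders={T1,T2,T4}
Final holders: {T1,T2,T4} -> T4 in holders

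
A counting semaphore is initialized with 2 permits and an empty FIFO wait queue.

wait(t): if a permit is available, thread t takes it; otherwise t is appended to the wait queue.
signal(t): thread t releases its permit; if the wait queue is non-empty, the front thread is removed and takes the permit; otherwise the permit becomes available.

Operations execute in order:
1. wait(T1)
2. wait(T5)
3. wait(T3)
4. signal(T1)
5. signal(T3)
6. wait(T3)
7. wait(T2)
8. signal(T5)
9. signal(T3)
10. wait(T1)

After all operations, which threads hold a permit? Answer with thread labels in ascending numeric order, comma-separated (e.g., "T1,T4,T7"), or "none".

Answer: T1,T2

Derivation:
Step 1: wait(T1) -> count=1 queue=[] holders={T1}
Step 2: wait(T5) -> count=0 queue=[] holders={T1,T5}
Step 3: wait(T3) -> count=0 queue=[T3] holders={T1,T5}
Step 4: signal(T1) -> count=0 queue=[] holders={T3,T5}
Step 5: signal(T3) -> count=1 queue=[] holders={T5}
Step 6: wait(T3) -> count=0 queue=[] holders={T3,T5}
Step 7: wait(T2) -> count=0 queue=[T2] holders={T3,T5}
Step 8: signal(T5) -> count=0 queue=[] holders={T2,T3}
Step 9: signal(T3) -> count=1 queue=[] holders={T2}
Step 10: wait(T1) -> count=0 queue=[] holders={T1,T2}
Final holders: T1,T2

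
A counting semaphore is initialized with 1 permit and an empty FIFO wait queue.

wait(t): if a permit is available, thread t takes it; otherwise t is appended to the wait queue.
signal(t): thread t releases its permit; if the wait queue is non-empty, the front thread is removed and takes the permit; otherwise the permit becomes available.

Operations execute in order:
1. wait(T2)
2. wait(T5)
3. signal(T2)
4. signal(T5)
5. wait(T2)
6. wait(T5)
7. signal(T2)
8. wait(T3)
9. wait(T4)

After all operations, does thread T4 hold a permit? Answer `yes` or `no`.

Step 1: wait(T2) -> count=0 queue=[] holders={T2}
Step 2: wait(T5) -> count=0 queue=[T5] holders={T2}
Step 3: signal(T2) -> count=0 queue=[] holders={T5}
Step 4: signal(T5) -> count=1 queue=[] holders={none}
Step 5: wait(T2) -> count=0 queue=[] holders={T2}
Step 6: wait(T5) -> count=0 queue=[T5] holders={T2}
Step 7: signal(T2) -> count=0 queue=[] holders={T5}
Step 8: wait(T3) -> count=0 queue=[T3] holders={T5}
Step 9: wait(T4) -> count=0 queue=[T3,T4] holders={T5}
Final holders: {T5} -> T4 not in holders

Answer: no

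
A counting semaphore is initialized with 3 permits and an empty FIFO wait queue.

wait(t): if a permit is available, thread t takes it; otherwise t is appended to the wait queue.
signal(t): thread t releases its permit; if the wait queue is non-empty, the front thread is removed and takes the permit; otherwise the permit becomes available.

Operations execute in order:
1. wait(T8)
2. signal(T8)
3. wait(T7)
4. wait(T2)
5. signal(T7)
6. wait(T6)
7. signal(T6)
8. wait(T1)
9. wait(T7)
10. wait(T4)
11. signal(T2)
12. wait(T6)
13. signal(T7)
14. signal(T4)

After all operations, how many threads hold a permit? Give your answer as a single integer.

Answer: 2

Derivation:
Step 1: wait(T8) -> count=2 queue=[] holders={T8}
Step 2: signal(T8) -> count=3 queue=[] holders={none}
Step 3: wait(T7) -> count=2 queue=[] holders={T7}
Step 4: wait(T2) -> count=1 queue=[] holders={T2,T7}
Step 5: signal(T7) -> count=2 queue=[] holders={T2}
Step 6: wait(T6) -> count=1 queue=[] holders={T2,T6}
Step 7: signal(T6) -> count=2 queue=[] holders={T2}
Step 8: wait(T1) -> count=1 queue=[] holders={T1,T2}
Step 9: wait(T7) -> count=0 queue=[] holders={T1,T2,T7}
Step 10: wait(T4) -> count=0 queue=[T4] holders={T1,T2,T7}
Step 11: signal(T2) -> count=0 queue=[] holders={T1,T4,T7}
Step 12: wait(T6) -> count=0 queue=[T6] holders={T1,T4,T7}
Step 13: signal(T7) -> count=0 queue=[] holders={T1,T4,T6}
Step 14: signal(T4) -> count=1 queue=[] holders={T1,T6}
Final holders: {T1,T6} -> 2 thread(s)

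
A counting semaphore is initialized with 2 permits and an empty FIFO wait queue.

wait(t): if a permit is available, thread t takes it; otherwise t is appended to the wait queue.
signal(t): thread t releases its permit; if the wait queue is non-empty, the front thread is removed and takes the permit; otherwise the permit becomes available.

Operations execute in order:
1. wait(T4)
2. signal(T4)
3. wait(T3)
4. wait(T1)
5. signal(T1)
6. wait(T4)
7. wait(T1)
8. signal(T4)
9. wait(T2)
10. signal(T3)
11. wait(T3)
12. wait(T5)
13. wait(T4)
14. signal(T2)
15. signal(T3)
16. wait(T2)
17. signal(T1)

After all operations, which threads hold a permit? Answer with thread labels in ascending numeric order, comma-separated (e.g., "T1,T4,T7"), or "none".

Step 1: wait(T4) -> count=1 queue=[] holders={T4}
Step 2: signal(T4) -> count=2 queue=[] holders={none}
Step 3: wait(T3) -> count=1 queue=[] holders={T3}
Step 4: wait(T1) -> count=0 queue=[] holders={T1,T3}
Step 5: signal(T1) -> count=1 queue=[] holders={T3}
Step 6: wait(T4) -> count=0 queue=[] holders={T3,T4}
Step 7: wait(T1) -> count=0 queue=[T1] holders={T3,T4}
Step 8: signal(T4) -> count=0 queue=[] holders={T1,T3}
Step 9: wait(T2) -> count=0 queue=[T2] holders={T1,T3}
Step 10: signal(T3) -> count=0 queue=[] holders={T1,T2}
Step 11: wait(T3) -> count=0 queue=[T3] holders={T1,T2}
Step 12: wait(T5) -> count=0 queue=[T3,T5] holders={T1,T2}
Step 13: wait(T4) -> count=0 queue=[T3,T5,T4] holders={T1,T2}
Step 14: signal(T2) -> count=0 queue=[T5,T4] holders={T1,T3}
Step 15: signal(T3) -> count=0 queue=[T4] holders={T1,T5}
Step 16: wait(T2) -> count=0 queue=[T4,T2] holders={T1,T5}
Step 17: signal(T1) -> count=0 queue=[T2] holders={T4,T5}
Final holders: T4,T5

Answer: T4,T5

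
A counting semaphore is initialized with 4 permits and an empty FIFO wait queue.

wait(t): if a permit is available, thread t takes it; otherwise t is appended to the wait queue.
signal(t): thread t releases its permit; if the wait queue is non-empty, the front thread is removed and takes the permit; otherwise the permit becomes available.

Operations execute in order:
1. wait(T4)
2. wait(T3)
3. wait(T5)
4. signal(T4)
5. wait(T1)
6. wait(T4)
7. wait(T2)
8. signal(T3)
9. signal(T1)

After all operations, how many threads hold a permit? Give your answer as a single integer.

Step 1: wait(T4) -> count=3 queue=[] holders={T4}
Step 2: wait(T3) -> count=2 queue=[] holders={T3,T4}
Step 3: wait(T5) -> count=1 queue=[] holders={T3,T4,T5}
Step 4: signal(T4) -> count=2 queue=[] holders={T3,T5}
Step 5: wait(T1) -> count=1 queue=[] holders={T1,T3,T5}
Step 6: wait(T4) -> count=0 queue=[] holders={T1,T3,T4,T5}
Step 7: wait(T2) -> count=0 queue=[T2] holders={T1,T3,T4,T5}
Step 8: signal(T3) -> count=0 queue=[] holders={T1,T2,T4,T5}
Step 9: signal(T1) -> count=1 queue=[] holders={T2,T4,T5}
Final holders: {T2,T4,T5} -> 3 thread(s)

Answer: 3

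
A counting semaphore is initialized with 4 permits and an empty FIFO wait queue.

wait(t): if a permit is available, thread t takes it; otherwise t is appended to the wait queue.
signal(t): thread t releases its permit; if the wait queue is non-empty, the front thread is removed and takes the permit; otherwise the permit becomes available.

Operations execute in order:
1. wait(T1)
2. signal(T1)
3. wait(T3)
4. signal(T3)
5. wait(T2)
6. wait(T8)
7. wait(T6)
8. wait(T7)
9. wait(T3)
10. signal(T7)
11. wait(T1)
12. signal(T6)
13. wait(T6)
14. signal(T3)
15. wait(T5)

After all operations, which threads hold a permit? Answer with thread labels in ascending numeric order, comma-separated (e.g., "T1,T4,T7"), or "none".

Step 1: wait(T1) -> count=3 queue=[] holders={T1}
Step 2: signal(T1) -> count=4 queue=[] holders={none}
Step 3: wait(T3) -> count=3 queue=[] holders={T3}
Step 4: signal(T3) -> count=4 queue=[] holders={none}
Step 5: wait(T2) -> count=3 queue=[] holders={T2}
Step 6: wait(T8) -> count=2 queue=[] holders={T2,T8}
Step 7: wait(T6) -> count=1 queue=[] holders={T2,T6,T8}
Step 8: wait(T7) -> count=0 queue=[] holders={T2,T6,T7,T8}
Step 9: wait(T3) -> count=0 queue=[T3] holders={T2,T6,T7,T8}
Step 10: signal(T7) -> count=0 queue=[] holders={T2,T3,T6,T8}
Step 11: wait(T1) -> count=0 queue=[T1] holders={T2,T3,T6,T8}
Step 12: signal(T6) -> count=0 queue=[] holders={T1,T2,T3,T8}
Step 13: wait(T6) -> count=0 queue=[T6] holders={T1,T2,T3,T8}
Step 14: signal(T3) -> count=0 queue=[] holders={T1,T2,T6,T8}
Step 15: wait(T5) -> count=0 queue=[T5] holders={T1,T2,T6,T8}
Final holders: T1,T2,T6,T8

Answer: T1,T2,T6,T8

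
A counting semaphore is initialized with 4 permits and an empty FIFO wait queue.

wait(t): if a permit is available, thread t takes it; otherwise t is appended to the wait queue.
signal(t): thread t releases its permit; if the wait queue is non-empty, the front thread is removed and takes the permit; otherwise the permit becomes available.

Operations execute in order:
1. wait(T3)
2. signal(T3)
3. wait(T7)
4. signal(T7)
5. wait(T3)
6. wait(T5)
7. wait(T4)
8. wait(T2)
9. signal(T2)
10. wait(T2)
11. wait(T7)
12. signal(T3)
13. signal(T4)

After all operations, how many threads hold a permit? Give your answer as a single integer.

Step 1: wait(T3) -> count=3 queue=[] holders={T3}
Step 2: signal(T3) -> count=4 queue=[] holders={none}
Step 3: wait(T7) -> count=3 queue=[] holders={T7}
Step 4: signal(T7) -> count=4 queue=[] holders={none}
Step 5: wait(T3) -> count=3 queue=[] holders={T3}
Step 6: wait(T5) -> count=2 queue=[] holders={T3,T5}
Step 7: wait(T4) -> count=1 queue=[] holders={T3,T4,T5}
Step 8: wait(T2) -> count=0 queue=[] holders={T2,T3,T4,T5}
Step 9: signal(T2) -> count=1 queue=[] holders={T3,T4,T5}
Step 10: wait(T2) -> count=0 queue=[] holders={T2,T3,T4,T5}
Step 11: wait(T7) -> count=0 queue=[T7] holders={T2,T3,T4,T5}
Step 12: signal(T3) -> count=0 queue=[] holders={T2,T4,T5,T7}
Step 13: signal(T4) -> count=1 queue=[] holders={T2,T5,T7}
Final holders: {T2,T5,T7} -> 3 thread(s)

Answer: 3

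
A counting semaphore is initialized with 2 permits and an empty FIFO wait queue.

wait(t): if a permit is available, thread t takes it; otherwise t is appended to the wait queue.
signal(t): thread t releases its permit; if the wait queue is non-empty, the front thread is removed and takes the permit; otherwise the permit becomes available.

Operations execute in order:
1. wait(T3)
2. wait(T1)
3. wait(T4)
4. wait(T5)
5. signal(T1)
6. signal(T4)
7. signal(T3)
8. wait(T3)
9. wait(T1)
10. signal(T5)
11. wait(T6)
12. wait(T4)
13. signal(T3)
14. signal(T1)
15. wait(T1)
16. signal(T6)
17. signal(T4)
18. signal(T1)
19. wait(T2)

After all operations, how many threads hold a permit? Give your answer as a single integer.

Answer: 1

Derivation:
Step 1: wait(T3) -> count=1 queue=[] holders={T3}
Step 2: wait(T1) -> count=0 queue=[] holders={T1,T3}
Step 3: wait(T4) -> count=0 queue=[T4] holders={T1,T3}
Step 4: wait(T5) -> count=0 queue=[T4,T5] holders={T1,T3}
Step 5: signal(T1) -> count=0 queue=[T5] holders={T3,T4}
Step 6: signal(T4) -> count=0 queue=[] holders={T3,T5}
Step 7: signal(T3) -> count=1 queue=[] holders={T5}
Step 8: wait(T3) -> count=0 queue=[] holders={T3,T5}
Step 9: wait(T1) -> count=0 queue=[T1] holders={T3,T5}
Step 10: signal(T5) -> count=0 queue=[] holders={T1,T3}
Step 11: wait(T6) -> count=0 queue=[T6] holders={T1,T3}
Step 12: wait(T4) -> count=0 queue=[T6,T4] holders={T1,T3}
Step 13: signal(T3) -> count=0 queue=[T4] holders={T1,T6}
Step 14: signal(T1) -> count=0 queue=[] holders={T4,T6}
Step 15: wait(T1) -> count=0 queue=[T1] holders={T4,T6}
Step 16: signal(T6) -> count=0 queue=[] holders={T1,T4}
Step 17: signal(T4) -> count=1 queue=[] holders={T1}
Step 18: signal(T1) -> count=2 queue=[] holders={none}
Step 19: wait(T2) -> count=1 queue=[] holders={T2}
Final holders: {T2} -> 1 thread(s)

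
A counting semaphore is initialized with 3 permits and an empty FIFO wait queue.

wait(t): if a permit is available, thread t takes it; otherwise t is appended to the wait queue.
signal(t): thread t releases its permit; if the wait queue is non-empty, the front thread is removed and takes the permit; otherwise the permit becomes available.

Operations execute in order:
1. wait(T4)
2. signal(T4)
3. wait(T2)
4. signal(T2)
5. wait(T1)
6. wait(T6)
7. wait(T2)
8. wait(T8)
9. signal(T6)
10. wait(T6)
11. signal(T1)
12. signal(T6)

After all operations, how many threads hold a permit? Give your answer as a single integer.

Step 1: wait(T4) -> count=2 queue=[] holders={T4}
Step 2: signal(T4) -> count=3 queue=[] holders={none}
Step 3: wait(T2) -> count=2 queue=[] holders={T2}
Step 4: signal(T2) -> count=3 queue=[] holders={none}
Step 5: wait(T1) -> count=2 queue=[] holders={T1}
Step 6: wait(T6) -> count=1 queue=[] holders={T1,T6}
Step 7: wait(T2) -> count=0 queue=[] holders={T1,T2,T6}
Step 8: wait(T8) -> count=0 queue=[T8] holders={T1,T2,T6}
Step 9: signal(T6) -> count=0 queue=[] holders={T1,T2,T8}
Step 10: wait(T6) -> count=0 queue=[T6] holders={T1,T2,T8}
Step 11: signal(T1) -> count=0 queue=[] holders={T2,T6,T8}
Step 12: signal(T6) -> count=1 queue=[] holders={T2,T8}
Final holders: {T2,T8} -> 2 thread(s)

Answer: 2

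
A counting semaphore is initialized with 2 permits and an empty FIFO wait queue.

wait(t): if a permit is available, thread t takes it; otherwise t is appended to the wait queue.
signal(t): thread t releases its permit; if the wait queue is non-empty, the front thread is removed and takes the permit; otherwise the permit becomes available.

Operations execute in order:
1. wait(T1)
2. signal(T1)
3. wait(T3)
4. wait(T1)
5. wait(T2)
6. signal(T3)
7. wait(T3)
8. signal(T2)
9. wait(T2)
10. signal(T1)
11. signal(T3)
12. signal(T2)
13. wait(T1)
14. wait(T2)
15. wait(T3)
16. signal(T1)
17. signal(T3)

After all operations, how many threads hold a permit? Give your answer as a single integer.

Answer: 1

Derivation:
Step 1: wait(T1) -> count=1 queue=[] holders={T1}
Step 2: signal(T1) -> count=2 queue=[] holders={none}
Step 3: wait(T3) -> count=1 queue=[] holders={T3}
Step 4: wait(T1) -> count=0 queue=[] holders={T1,T3}
Step 5: wait(T2) -> count=0 queue=[T2] holders={T1,T3}
Step 6: signal(T3) -> count=0 queue=[] holders={T1,T2}
Step 7: wait(T3) -> count=0 queue=[T3] holders={T1,T2}
Step 8: signal(T2) -> count=0 queue=[] holders={T1,T3}
Step 9: wait(T2) -> count=0 queue=[T2] holders={T1,T3}
Step 10: signal(T1) -> count=0 queue=[] holders={T2,T3}
Step 11: signal(T3) -> count=1 queue=[] holders={T2}
Step 12: signal(T2) -> count=2 queue=[] holders={none}
Step 13: wait(T1) -> count=1 queue=[] holders={T1}
Step 14: wait(T2) -> count=0 queue=[] holders={T1,T2}
Step 15: wait(T3) -> count=0 queue=[T3] holders={T1,T2}
Step 16: signal(T1) -> count=0 queue=[] holders={T2,T3}
Step 17: signal(T3) -> count=1 queue=[] holders={T2}
Final holders: {T2} -> 1 thread(s)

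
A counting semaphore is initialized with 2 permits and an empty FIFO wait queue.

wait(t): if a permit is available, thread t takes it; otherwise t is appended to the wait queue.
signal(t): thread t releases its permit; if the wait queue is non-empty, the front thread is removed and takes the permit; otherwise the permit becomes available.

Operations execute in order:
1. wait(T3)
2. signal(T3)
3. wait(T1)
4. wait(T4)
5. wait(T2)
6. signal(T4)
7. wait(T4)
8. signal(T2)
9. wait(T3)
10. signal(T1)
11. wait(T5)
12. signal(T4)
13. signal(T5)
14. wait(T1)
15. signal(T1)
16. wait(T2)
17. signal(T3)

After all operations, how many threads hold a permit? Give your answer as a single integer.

Answer: 1

Derivation:
Step 1: wait(T3) -> count=1 queue=[] holders={T3}
Step 2: signal(T3) -> count=2 queue=[] holders={none}
Step 3: wait(T1) -> count=1 queue=[] holders={T1}
Step 4: wait(T4) -> count=0 queue=[] holders={T1,T4}
Step 5: wait(T2) -> count=0 queue=[T2] holders={T1,T4}
Step 6: signal(T4) -> count=0 queue=[] holders={T1,T2}
Step 7: wait(T4) -> count=0 queue=[T4] holders={T1,T2}
Step 8: signal(T2) -> count=0 queue=[] holders={T1,T4}
Step 9: wait(T3) -> count=0 queue=[T3] holders={T1,T4}
Step 10: signal(T1) -> count=0 queue=[] holders={T3,T4}
Step 11: wait(T5) -> count=0 queue=[T5] holders={T3,T4}
Step 12: signal(T4) -> count=0 queue=[] holders={T3,T5}
Step 13: signal(T5) -> count=1 queue=[] holders={T3}
Step 14: wait(T1) -> count=0 queue=[] holders={T1,T3}
Step 15: signal(T1) -> count=1 queue=[] holders={T3}
Step 16: wait(T2) -> count=0 queue=[] holders={T2,T3}
Step 17: signal(T3) -> count=1 queue=[] holders={T2}
Final holders: {T2} -> 1 thread(s)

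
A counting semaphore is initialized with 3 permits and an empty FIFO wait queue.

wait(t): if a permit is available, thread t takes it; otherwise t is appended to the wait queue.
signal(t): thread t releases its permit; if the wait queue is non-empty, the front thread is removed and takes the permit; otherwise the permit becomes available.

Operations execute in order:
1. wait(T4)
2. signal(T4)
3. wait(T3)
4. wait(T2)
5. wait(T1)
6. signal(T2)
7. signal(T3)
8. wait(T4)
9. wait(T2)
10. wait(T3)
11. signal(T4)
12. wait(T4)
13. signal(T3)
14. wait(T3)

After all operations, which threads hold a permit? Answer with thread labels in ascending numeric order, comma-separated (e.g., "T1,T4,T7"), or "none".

Step 1: wait(T4) -> count=2 queue=[] holders={T4}
Step 2: signal(T4) -> count=3 queue=[] holders={none}
Step 3: wait(T3) -> count=2 queue=[] holders={T3}
Step 4: wait(T2) -> count=1 queue=[] holders={T2,T3}
Step 5: wait(T1) -> count=0 queue=[] holders={T1,T2,T3}
Step 6: signal(T2) -> count=1 queue=[] holders={T1,T3}
Step 7: signal(T3) -> count=2 queue=[] holders={T1}
Step 8: wait(T4) -> count=1 queue=[] holders={T1,T4}
Step 9: wait(T2) -> count=0 queue=[] holders={T1,T2,T4}
Step 10: wait(T3) -> count=0 queue=[T3] holders={T1,T2,T4}
Step 11: signal(T4) -> count=0 queue=[] holders={T1,T2,T3}
Step 12: wait(T4) -> count=0 queue=[T4] holders={T1,T2,T3}
Step 13: signal(T3) -> count=0 queue=[] holders={T1,T2,T4}
Step 14: wait(T3) -> count=0 queue=[T3] holders={T1,T2,T4}
Final holders: T1,T2,T4

Answer: T1,T2,T4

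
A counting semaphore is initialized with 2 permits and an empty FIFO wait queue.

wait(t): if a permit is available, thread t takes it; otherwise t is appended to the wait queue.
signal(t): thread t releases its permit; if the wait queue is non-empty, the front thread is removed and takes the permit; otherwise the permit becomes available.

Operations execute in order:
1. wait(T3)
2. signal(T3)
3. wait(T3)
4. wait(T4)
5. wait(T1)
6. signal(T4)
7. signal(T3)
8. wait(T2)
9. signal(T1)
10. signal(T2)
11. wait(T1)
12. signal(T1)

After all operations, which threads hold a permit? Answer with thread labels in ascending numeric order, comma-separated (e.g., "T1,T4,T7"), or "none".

Answer: none

Derivation:
Step 1: wait(T3) -> count=1 queue=[] holders={T3}
Step 2: signal(T3) -> count=2 queue=[] holders={none}
Step 3: wait(T3) -> count=1 queue=[] holders={T3}
Step 4: wait(T4) -> count=0 queue=[] holders={T3,T4}
Step 5: wait(T1) -> count=0 queue=[T1] holders={T3,T4}
Step 6: signal(T4) -> count=0 queue=[] holders={T1,T3}
Step 7: signal(T3) -> count=1 queue=[] holders={T1}
Step 8: wait(T2) -> count=0 queue=[] holders={T1,T2}
Step 9: signal(T1) -> count=1 queue=[] holders={T2}
Step 10: signal(T2) -> count=2 queue=[] holders={none}
Step 11: wait(T1) -> count=1 queue=[] holders={T1}
Step 12: signal(T1) -> count=2 queue=[] holders={none}
Final holders: none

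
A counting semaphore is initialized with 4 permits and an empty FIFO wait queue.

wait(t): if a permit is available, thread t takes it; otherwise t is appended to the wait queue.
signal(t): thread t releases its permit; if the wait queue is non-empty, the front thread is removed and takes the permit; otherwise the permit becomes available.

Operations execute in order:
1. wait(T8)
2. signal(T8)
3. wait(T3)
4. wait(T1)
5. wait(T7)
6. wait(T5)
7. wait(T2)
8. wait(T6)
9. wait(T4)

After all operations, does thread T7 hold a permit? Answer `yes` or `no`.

Answer: yes

Derivation:
Step 1: wait(T8) -> count=3 queue=[] holders={T8}
Step 2: signal(T8) -> count=4 queue=[] holders={none}
Step 3: wait(T3) -> count=3 queue=[] holders={T3}
Step 4: wait(T1) -> count=2 queue=[] holders={T1,T3}
Step 5: wait(T7) -> count=1 queue=[] holders={T1,T3,T7}
Step 6: wait(T5) -> count=0 queue=[] holders={T1,T3,T5,T7}
Step 7: wait(T2) -> count=0 queue=[T2] holders={T1,T3,T5,T7}
Step 8: wait(T6) -> count=0 queue=[T2,T6] holders={T1,T3,T5,T7}
Step 9: wait(T4) -> count=0 queue=[T2,T6,T4] holders={T1,T3,T5,T7}
Final holders: {T1,T3,T5,T7} -> T7 in holders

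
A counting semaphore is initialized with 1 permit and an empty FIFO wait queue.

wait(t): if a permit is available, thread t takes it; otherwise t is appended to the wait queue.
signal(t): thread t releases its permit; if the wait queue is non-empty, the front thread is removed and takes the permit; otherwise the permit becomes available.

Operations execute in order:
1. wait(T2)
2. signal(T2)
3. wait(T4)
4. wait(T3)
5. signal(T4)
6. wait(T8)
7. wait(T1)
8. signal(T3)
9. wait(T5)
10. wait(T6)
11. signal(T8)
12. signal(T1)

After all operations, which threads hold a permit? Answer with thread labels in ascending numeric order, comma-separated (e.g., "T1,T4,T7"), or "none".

Step 1: wait(T2) -> count=0 queue=[] holders={T2}
Step 2: signal(T2) -> count=1 queue=[] holders={none}
Step 3: wait(T4) -> count=0 queue=[] holders={T4}
Step 4: wait(T3) -> count=0 queue=[T3] holders={T4}
Step 5: signal(T4) -> count=0 queue=[] holders={T3}
Step 6: wait(T8) -> count=0 queue=[T8] holders={T3}
Step 7: wait(T1) -> count=0 queue=[T8,T1] holders={T3}
Step 8: signal(T3) -> count=0 queue=[T1] holders={T8}
Step 9: wait(T5) -> count=0 queue=[T1,T5] holders={T8}
Step 10: wait(T6) -> count=0 queue=[T1,T5,T6] holders={T8}
Step 11: signal(T8) -> count=0 queue=[T5,T6] holders={T1}
Step 12: signal(T1) -> count=0 queue=[T6] holders={T5}
Final holders: T5

Answer: T5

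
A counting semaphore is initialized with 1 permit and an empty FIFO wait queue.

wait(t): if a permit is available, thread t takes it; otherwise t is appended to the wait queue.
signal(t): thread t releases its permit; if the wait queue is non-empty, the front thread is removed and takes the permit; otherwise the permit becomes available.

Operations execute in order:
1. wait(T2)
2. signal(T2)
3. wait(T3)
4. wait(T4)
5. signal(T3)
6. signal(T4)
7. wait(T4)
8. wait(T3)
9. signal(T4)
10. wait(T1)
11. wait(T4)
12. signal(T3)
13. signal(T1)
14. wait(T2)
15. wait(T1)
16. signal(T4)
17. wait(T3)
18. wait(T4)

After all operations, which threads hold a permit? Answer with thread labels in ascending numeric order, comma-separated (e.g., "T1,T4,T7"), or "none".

Step 1: wait(T2) -> count=0 queue=[] holders={T2}
Step 2: signal(T2) -> count=1 queue=[] holders={none}
Step 3: wait(T3) -> count=0 queue=[] holders={T3}
Step 4: wait(T4) -> count=0 queue=[T4] holders={T3}
Step 5: signal(T3) -> count=0 queue=[] holders={T4}
Step 6: signal(T4) -> count=1 queue=[] holders={none}
Step 7: wait(T4) -> count=0 queue=[] holders={T4}
Step 8: wait(T3) -> count=0 queue=[T3] holders={T4}
Step 9: signal(T4) -> count=0 queue=[] holders={T3}
Step 10: wait(T1) -> count=0 queue=[T1] holders={T3}
Step 11: wait(T4) -> count=0 queue=[T1,T4] holders={T3}
Step 12: signal(T3) -> count=0 queue=[T4] holders={T1}
Step 13: signal(T1) -> count=0 queue=[] holders={T4}
Step 14: wait(T2) -> count=0 queue=[T2] holders={T4}
Step 15: wait(T1) -> count=0 queue=[T2,T1] holders={T4}
Step 16: signal(T4) -> count=0 queue=[T1] holders={T2}
Step 17: wait(T3) -> count=0 queue=[T1,T3] holders={T2}
Step 18: wait(T4) -> count=0 queue=[T1,T3,T4] holders={T2}
Final holders: T2

Answer: T2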